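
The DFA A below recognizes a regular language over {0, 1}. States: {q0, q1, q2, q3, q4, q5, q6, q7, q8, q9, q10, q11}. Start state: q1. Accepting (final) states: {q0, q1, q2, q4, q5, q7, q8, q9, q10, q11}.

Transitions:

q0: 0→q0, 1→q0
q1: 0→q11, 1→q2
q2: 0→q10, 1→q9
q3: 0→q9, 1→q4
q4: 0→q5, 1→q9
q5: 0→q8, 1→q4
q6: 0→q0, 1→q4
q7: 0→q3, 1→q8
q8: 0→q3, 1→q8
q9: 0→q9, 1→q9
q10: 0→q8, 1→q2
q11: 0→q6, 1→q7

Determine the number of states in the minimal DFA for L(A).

Start with accepting vs non-accepting: {q0,q1,q2,q4,q5,q7,q8,q9,q10,q11} | {q3,q6}.
Split {q0,q1,q2,q4,q5,q7,q8,q9,q10,q11} by δ(·,0) → {q0,q1,q2,q4,q5,q9,q10} and {q7,q8,q11}.
On input 0, block {q0,q1,q2,q4,q5,q9,q10} splits into {q0,q2,q4,q9} and {q1,q5,q10}.
On input 0, block {q0,q2,q4,q9} splits into {q0,q9} and {q2,q4}.
The partition is now stable with 5 blocks: {q0,q9} | {q3,q6} | {q7,q8,q11} | {q1,q5,q10} | {q2,q4}.

5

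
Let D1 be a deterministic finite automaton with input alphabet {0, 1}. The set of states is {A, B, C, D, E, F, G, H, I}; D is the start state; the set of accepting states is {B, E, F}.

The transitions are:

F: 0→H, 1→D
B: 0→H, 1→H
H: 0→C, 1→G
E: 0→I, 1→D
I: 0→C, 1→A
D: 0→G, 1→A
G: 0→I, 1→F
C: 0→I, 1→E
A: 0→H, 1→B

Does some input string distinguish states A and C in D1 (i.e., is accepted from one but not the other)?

All states are reachable from the start state.
P0 = {B,E,F} | {A,C,D,G,H,I}.
Refine {A,C,D,G,H,I} on symbol 1: members go to different blocks, giving {A,C,G} and {D,H,I}.
Stable partition: {B,E,F} | {A,C,G} | {D,H,I} — 3 equivalence classes.
A and C lie in the same block of the stable partition, so they are equivalent — no string distinguishes them.

No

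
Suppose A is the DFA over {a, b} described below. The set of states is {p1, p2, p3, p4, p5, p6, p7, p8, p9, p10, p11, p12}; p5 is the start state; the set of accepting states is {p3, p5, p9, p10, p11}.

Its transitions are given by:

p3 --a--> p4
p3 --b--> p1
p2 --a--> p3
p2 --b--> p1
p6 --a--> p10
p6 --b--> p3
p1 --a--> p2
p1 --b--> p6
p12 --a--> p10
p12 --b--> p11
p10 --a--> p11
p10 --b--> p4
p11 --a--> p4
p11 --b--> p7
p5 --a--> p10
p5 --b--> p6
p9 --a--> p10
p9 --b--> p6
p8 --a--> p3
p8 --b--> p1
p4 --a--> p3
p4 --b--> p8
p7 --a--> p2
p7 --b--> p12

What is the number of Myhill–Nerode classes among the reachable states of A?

First remove the unreachable states {p9}; 11 states remain.
Start with accepting vs non-accepting: {p3,p5,p10,p11} | {p1,p2,p4,p6,p7,p8,p12}.
Refine {p3,p5,p10,p11} on symbol a: members go to different blocks, giving {p3,p11} and {p5,p10}.
Split {p1,p2,p4,p6,p7,p8,p12} by δ(·,a) → {p2,p4,p8} and {p1,p7} and {p6,p12}.
On input b, block {p2,p4,p8} splits into {p2,p8} and {p4}.
Refine {p5,p10} on symbol a: members go to different blocks, giving {p5} and {p10}.
No further refinement is possible. Final partition (7 blocks): {p3,p11} | {p2,p8} | {p5} | {p1,p7} | {p6,p12} | {p4} | {p10}.

7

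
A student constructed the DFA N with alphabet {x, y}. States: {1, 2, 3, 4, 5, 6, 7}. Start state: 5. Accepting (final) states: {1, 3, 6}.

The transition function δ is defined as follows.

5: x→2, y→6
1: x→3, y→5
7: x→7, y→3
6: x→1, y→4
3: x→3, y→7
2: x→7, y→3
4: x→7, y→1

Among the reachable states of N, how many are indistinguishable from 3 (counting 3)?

3

Start with accepting vs non-accepting: {1,3,6} | {2,4,5,7}.
The partition is now stable with 2 blocks: {1,3,6} | {2,4,5,7}.
State 3 belongs to the block {1,3,6}, which has 3 states.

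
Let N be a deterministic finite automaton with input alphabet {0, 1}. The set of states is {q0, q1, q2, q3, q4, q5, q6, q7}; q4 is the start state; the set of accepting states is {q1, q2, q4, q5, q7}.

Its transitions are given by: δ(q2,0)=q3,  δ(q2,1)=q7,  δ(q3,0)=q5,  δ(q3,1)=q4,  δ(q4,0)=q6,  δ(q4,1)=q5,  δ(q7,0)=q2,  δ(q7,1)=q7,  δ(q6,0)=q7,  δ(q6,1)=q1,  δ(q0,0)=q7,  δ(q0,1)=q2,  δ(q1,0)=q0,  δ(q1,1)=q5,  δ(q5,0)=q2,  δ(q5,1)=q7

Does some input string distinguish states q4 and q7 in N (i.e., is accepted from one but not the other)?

P0 = {q1,q2,q4,q5,q7} | {q0,q3,q6}.
Split {q1,q2,q4,q5,q7} by δ(·,0) → {q1,q2,q4} and {q5,q7}.
No further refinement is possible. Final partition (3 blocks): {q1,q2,q4} | {q0,q3,q6} | {q5,q7}.
q4 and q7 end up in different blocks, so they are distinguishable. For instance, the string '0' is accepted from only q7.

Yes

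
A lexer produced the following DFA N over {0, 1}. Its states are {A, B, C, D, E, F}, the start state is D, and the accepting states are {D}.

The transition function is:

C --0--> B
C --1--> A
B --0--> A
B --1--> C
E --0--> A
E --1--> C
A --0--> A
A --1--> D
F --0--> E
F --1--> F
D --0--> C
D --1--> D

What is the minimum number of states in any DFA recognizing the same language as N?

4

Reachable states from the start: {A,B,C,D}. Unreachable: {E,F} — drop them.
Initial partition by acceptance: {D} | {A,B,C}.
On input 1, block {A,B,C} splits into {B,C} and {A}.
Split {B,C} by δ(·,0) → {B} and {C}.
No further refinement is possible. Final partition (4 blocks): {D} | {B} | {A} | {C}.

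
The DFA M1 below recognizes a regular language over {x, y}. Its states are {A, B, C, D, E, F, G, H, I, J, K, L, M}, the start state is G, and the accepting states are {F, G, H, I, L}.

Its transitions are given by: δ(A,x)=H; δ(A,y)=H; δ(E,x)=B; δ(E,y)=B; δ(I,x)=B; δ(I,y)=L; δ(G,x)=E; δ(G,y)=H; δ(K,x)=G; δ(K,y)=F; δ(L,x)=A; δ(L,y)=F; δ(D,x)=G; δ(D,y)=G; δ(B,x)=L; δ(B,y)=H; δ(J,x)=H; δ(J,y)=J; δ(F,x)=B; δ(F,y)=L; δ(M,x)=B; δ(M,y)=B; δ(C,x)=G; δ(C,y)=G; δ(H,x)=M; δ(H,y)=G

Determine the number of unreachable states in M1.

5

BFS from G reaches {A, B, E, F, G, H, L, M}; the 5 state(s) C, D, I, J, K are never visited.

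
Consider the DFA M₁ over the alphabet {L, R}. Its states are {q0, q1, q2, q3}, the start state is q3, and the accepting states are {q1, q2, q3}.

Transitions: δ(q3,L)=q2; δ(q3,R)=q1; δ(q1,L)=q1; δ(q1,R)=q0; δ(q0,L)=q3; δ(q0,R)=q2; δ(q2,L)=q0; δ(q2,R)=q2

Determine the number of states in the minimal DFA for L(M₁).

All states are reachable from the start state.
Start with accepting vs non-accepting: {q1,q2,q3} | {q0}.
Split {q1,q2,q3} by δ(·,L) → {q1,q3} and {q2}.
Refine {q1,q3} on symbol L: members go to different blocks, giving {q1} and {q3}.
The partition is now stable with 4 blocks: {q1} | {q0} | {q2} | {q3}.

4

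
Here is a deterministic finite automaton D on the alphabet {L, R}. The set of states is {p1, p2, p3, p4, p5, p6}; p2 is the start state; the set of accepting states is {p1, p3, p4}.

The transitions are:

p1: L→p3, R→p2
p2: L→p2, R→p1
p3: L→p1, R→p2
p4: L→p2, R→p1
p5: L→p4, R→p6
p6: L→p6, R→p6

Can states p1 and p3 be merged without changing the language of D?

Yes

States {p4,p5,p6} cannot be reached from the start state, so discard them.
Initial partition by acceptance: {p1,p3} | {p2}.
No further refinement is possible. Final partition (2 blocks): {p1,p3} | {p2}.
p1 and p3 lie in the same block of the stable partition, so they are equivalent — no string distinguishes them.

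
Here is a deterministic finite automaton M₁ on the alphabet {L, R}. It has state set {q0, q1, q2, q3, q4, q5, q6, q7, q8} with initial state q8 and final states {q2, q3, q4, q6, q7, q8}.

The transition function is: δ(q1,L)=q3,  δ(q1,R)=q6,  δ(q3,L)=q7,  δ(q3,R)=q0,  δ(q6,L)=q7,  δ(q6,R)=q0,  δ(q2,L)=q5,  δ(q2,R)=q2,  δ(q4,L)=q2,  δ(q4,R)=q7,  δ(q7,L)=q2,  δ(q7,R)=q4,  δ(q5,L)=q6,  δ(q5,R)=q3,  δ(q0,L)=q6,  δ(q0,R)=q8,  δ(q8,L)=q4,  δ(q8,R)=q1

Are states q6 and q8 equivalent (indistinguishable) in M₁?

Initial partition by acceptance: {q2,q3,q4,q6,q7,q8} | {q0,q1,q5}.
On input L, block {q2,q3,q4,q6,q7,q8} splits into {q3,q4,q6,q7,q8} and {q2}.
Refine {q3,q4,q6,q7,q8} on symbol L: members go to different blocks, giving {q3,q6,q8} and {q4,q7}.
No further refinement is possible. Final partition (4 blocks): {q3,q6,q8} | {q0,q1,q5} | {q2} | {q4,q7}.
q6 and q8 lie in the same block of the stable partition, so they are equivalent — no string distinguishes them.

Yes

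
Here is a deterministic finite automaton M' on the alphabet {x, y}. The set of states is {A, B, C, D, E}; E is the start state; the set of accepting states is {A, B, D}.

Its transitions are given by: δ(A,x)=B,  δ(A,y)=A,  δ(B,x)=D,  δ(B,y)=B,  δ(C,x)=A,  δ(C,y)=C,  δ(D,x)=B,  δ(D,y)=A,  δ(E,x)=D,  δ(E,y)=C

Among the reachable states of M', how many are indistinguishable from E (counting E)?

Every state is reachable, so we keep all 5.
P0 = {A,B,D} | {C,E}.
The partition is now stable with 2 blocks: {A,B,D} | {C,E}.
State E belongs to the block {C,E}, which has 2 states.

2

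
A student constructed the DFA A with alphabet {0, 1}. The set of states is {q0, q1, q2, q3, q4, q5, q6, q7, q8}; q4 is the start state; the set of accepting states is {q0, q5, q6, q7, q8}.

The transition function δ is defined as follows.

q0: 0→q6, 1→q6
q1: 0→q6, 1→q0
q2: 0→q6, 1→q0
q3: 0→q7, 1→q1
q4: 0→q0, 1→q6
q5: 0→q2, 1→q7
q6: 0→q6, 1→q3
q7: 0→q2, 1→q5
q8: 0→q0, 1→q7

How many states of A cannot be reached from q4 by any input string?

1

Starting at q4 and following transitions, the reachable set is {q0, q1, q2, q3, q4, q5, q6, q7}. That leaves q8 unreachable — 1 in total.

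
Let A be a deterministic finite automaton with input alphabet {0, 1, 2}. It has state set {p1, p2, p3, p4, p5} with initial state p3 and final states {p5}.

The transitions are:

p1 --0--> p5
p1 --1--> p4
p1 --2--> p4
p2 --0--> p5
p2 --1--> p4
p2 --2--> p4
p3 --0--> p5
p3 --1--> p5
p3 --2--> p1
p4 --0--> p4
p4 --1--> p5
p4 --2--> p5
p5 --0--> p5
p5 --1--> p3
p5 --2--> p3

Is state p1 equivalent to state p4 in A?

First remove the unreachable states {p2}; 4 states remain.
Start with accepting vs non-accepting: {p5} | {p1,p3,p4}.
Refine {p1,p3,p4} on symbol 0: members go to different blocks, giving {p1,p3} and {p4}.
Split {p1,p3} by δ(·,1) → {p1} and {p3}.
The partition is now stable with 4 blocks: {p5} | {p1} | {p4} | {p3}.
p1 and p4 end up in different blocks, so they are distinguishable. For instance, the string '0' is accepted from only p1.

No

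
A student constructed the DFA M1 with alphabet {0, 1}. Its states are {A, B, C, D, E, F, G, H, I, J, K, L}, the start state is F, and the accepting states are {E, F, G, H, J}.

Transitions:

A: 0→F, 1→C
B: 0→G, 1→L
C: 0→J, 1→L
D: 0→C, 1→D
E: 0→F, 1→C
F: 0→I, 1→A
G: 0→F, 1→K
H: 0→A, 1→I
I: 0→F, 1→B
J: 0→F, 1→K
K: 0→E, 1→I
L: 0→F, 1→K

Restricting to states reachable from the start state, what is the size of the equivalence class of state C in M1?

Reachable states from the start: {A,B,C,E,F,G,I,J,K,L}. Unreachable: {D,H} — drop them.
Start with accepting vs non-accepting: {E,F,G,J} | {A,B,C,I,K,L}.
On input 0, block {E,F,G,J} splits into {E,G,J} and {F}.
Refine {A,B,C,I,K,L} on symbol 0: members go to different blocks, giving {A,I,L} and {B,C,K}.
The partition is now stable with 4 blocks: {E,G,J} | {A,I,L} | {F} | {B,C,K}.
The equivalence class containing C is {B,C,K}, of size 3.

3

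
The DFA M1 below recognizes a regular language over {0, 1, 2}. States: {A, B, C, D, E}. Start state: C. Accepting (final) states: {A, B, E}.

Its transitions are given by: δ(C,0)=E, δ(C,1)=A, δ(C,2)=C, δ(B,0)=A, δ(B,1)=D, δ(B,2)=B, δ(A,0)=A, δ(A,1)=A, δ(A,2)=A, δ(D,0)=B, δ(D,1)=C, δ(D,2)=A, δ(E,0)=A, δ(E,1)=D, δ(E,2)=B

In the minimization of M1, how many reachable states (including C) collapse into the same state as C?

1

Every state is reachable, so we keep all 5.
P0 = {A,B,E} | {C,D}.
On input 1, block {A,B,E} splits into {B,E} and {A}.
Split {C,D} by δ(·,1) → {C} and {D}.
No further refinement is possible. Final partition (4 blocks): {B,E} | {C} | {A} | {D}.
State C belongs to the block {C}, which has 1 states.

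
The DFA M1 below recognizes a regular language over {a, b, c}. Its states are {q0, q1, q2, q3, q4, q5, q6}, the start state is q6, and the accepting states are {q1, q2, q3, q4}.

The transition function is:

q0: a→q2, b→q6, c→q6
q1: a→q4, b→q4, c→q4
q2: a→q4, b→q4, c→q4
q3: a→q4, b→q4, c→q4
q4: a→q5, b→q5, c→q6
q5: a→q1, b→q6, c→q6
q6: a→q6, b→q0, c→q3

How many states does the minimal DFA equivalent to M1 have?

Initial partition by acceptance: {q1,q2,q3,q4} | {q0,q5,q6}.
Split {q1,q2,q3,q4} by δ(·,a) → {q1,q2,q3} and {q4}.
On input a, block {q0,q5,q6} splits into {q0,q5} and {q6}.
No further refinement is possible. Final partition (4 blocks): {q1,q2,q3} | {q0,q5} | {q4} | {q6}.

4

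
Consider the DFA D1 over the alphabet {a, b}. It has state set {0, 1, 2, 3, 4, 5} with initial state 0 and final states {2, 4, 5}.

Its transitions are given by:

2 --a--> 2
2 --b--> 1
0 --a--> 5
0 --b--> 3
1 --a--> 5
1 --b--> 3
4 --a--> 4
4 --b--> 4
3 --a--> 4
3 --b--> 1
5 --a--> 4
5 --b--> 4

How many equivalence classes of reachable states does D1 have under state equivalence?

2

States {2} cannot be reached from the start state, so discard them.
Start with accepting vs non-accepting: {4,5} | {0,1,3}.
No further refinement is possible. Final partition (2 blocks): {4,5} | {0,1,3}.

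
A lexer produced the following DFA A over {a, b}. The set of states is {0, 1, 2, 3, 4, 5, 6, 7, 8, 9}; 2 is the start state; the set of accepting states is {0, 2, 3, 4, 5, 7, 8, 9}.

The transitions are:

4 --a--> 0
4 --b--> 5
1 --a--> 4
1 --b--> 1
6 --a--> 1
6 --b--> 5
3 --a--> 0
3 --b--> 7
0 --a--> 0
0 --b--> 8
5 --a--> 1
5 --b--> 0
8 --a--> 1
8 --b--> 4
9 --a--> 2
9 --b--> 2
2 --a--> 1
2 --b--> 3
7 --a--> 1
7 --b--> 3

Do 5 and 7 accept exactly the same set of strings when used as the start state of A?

Reachable states from the start: {0,1,2,3,4,5,7,8}. Unreachable: {6,9} — drop them.
Start with accepting vs non-accepting: {0,2,3,4,5,7,8} | {1}.
Split {0,2,3,4,5,7,8} by δ(·,a) → {2,5,7,8} and {0,3,4}.
Stable partition: {2,5,7,8} | {1} | {0,3,4} — 3 equivalence classes.
5 and 7 lie in the same block of the stable partition, so they are equivalent — no string distinguishes them.

Yes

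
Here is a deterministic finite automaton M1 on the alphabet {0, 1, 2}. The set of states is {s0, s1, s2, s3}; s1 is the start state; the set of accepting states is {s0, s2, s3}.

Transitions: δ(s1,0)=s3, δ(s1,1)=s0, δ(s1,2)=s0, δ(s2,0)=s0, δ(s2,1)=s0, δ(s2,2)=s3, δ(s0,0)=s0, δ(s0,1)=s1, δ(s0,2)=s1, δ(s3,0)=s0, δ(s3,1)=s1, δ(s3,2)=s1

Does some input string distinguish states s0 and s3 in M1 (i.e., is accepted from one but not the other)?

States {s2} cannot be reached from the start state, so discard them.
P0 = {s0,s3} | {s1}.
Stable partition: {s0,s3} | {s1} — 2 equivalence classes.
s0 and s3 lie in the same block of the stable partition, so they are equivalent — no string distinguishes them.

No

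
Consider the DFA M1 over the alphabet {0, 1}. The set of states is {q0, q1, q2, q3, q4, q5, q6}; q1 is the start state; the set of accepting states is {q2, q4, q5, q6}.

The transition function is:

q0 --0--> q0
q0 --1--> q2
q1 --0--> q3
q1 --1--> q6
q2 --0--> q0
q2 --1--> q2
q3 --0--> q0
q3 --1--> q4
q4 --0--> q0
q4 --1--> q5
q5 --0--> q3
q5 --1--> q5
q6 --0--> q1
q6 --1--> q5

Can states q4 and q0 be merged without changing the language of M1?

Every state is reachable, so we keep all 7.
Initial partition by acceptance: {q2,q4,q5,q6} | {q0,q1,q3}.
The partition is now stable with 2 blocks: {q2,q4,q5,q6} | {q0,q1,q3}.
q4 and q0 end up in different blocks, so they are distinguishable. For instance, the string 'ε' is accepted from only q4.

No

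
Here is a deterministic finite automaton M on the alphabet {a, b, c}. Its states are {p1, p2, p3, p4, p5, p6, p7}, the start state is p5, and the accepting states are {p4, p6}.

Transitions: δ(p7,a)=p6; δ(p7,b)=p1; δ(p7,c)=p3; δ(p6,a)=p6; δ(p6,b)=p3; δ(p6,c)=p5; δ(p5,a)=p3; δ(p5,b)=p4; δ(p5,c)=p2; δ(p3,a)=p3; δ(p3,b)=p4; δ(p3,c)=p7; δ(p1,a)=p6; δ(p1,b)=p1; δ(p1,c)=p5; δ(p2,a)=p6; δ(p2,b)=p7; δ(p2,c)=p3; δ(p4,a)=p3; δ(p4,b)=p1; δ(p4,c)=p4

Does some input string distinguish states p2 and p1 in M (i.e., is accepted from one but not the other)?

No

Start with accepting vs non-accepting: {p4,p6} | {p1,p2,p3,p5,p7}.
Split {p4,p6} by δ(·,a) → {p4} and {p6}.
On input a, block {p1,p2,p3,p5,p7} splits into {p1,p2,p7} and {p3,p5}.
Stable partition: {p4} | {p1,p2,p7} | {p6} | {p3,p5} — 4 equivalence classes.
p2 and p1 lie in the same block of the stable partition, so they are equivalent — no string distinguishes them.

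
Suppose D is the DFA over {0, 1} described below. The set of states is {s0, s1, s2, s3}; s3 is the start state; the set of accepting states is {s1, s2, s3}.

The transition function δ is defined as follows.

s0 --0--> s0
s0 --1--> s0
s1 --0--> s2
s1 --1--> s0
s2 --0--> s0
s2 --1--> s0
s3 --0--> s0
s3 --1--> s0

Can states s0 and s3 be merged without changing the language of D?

States {s1,s2} cannot be reached from the start state, so discard them.
Initial partition by acceptance: {s3} | {s0}.
Stable partition: {s3} | {s0} — 2 equivalence classes.
s0 and s3 end up in different blocks, so they are distinguishable. For instance, the string 'ε' is accepted from only s3.

No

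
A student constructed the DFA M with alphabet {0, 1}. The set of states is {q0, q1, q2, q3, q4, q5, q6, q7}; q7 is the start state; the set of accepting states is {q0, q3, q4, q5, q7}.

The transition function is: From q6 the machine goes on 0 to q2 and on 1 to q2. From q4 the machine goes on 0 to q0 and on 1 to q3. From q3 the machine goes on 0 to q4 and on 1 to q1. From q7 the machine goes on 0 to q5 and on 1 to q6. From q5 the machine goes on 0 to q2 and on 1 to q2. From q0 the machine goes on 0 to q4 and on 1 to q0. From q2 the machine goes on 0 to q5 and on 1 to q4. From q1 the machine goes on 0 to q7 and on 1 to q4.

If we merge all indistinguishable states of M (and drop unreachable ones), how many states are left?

Every state is reachable, so we keep all 8.
P0 = {q0,q3,q4,q5,q7} | {q1,q2,q6}.
On input 0, block {q0,q3,q4,q5,q7} splits into {q0,q3,q4,q7} and {q5}.
On input 0, block {q0,q3,q4,q7} splits into {q0,q3,q4} and {q7}.
Refine {q0,q3,q4} on symbol 1: members go to different blocks, giving {q0,q4} and {q3}.
On input 1, block {q0,q4} splits into {q0} and {q4}.
Refine {q1,q2,q6} on symbol 0: members go to different blocks, giving {q1} and {q2} and {q6}.
No further refinement is possible. Final partition (8 blocks): {q0} | {q1} | {q5} | {q7} | {q3} | {q4} | {q2} | {q6}.

8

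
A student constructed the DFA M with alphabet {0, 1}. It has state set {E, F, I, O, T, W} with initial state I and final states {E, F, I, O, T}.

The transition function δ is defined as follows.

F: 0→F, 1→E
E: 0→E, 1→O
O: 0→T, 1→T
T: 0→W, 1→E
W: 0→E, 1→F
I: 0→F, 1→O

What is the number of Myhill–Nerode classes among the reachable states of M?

All states are reachable from the start state.
Start with accepting vs non-accepting: {E,F,I,O,T} | {W}.
Refine {E,F,I,O,T} on symbol 0: members go to different blocks, giving {E,F,I,O} and {T}.
Split {E,F,I,O} by δ(·,0) → {E,F,I} and {O}.
Refine {E,F,I} on symbol 1: members go to different blocks, giving {E,I} and {F}.
Split {E,I} by δ(·,0) → {I} and {E}.
No further refinement is possible. Final partition (6 blocks): {I} | {W} | {T} | {O} | {F} | {E}.

6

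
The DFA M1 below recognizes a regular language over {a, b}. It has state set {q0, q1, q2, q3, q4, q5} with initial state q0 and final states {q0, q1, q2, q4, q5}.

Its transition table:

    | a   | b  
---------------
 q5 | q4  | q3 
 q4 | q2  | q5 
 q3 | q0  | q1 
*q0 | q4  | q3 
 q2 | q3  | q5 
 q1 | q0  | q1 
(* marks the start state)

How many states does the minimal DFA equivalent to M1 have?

5

P0 = {q0,q1,q2,q4,q5} | {q3}.
Refine {q0,q1,q2,q4,q5} on symbol a: members go to different blocks, giving {q0,q1,q4,q5} and {q2}.
Split {q0,q1,q4,q5} by δ(·,a) → {q0,q1,q5} and {q4}.
Split {q0,q1,q5} by δ(·,a) → {q0,q5} and {q1}.
Stable partition: {q0,q5} | {q3} | {q2} | {q4} | {q1} — 5 equivalence classes.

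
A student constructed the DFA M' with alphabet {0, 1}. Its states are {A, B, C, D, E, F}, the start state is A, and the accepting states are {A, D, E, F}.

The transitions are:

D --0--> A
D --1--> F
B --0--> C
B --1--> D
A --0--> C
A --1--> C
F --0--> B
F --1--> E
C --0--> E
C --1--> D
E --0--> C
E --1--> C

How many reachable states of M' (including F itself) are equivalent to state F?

1

P0 = {A,D,E,F} | {B,C}.
Refine {A,D,E,F} on symbol 0: members go to different blocks, giving {A,E,F} and {D}.
Refine {A,E,F} on symbol 1: members go to different blocks, giving {A,E} and {F}.
Split {B,C} by δ(·,0) → {B} and {C}.
The partition is now stable with 5 blocks: {A,E} | {B} | {D} | {F} | {C}.
The equivalence class containing F is {F}, of size 1.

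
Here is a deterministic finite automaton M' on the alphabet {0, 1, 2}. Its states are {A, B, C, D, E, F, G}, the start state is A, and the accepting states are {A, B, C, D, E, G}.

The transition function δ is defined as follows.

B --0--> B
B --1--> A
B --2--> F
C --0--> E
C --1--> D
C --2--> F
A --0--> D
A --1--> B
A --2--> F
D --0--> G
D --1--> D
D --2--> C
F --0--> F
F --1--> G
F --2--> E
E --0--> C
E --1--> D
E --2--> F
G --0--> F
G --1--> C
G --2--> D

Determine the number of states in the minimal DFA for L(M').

6

Initial partition by acceptance: {A,B,C,D,E,G} | {F}.
On input 0, block {A,B,C,D,E,G} splits into {A,B,C,D,E} and {G}.
On input 0, block {A,B,C,D,E} splits into {A,B,C,E} and {D}.
Split {A,B,C,E} by δ(·,0) → {B,C,E} and {A}.
Split {B,C,E} by δ(·,1) → {C,E} and {B}.
Stable partition: {C,E} | {F} | {G} | {D} | {A} | {B} — 6 equivalence classes.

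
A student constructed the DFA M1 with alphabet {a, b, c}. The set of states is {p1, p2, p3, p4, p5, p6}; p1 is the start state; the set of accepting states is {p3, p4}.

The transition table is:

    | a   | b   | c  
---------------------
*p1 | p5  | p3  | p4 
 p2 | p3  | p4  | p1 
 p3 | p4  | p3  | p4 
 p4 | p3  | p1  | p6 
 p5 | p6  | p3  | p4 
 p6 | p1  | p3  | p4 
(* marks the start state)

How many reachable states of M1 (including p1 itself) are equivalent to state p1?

3

First remove the unreachable states {p2}; 5 states remain.
Start with accepting vs non-accepting: {p3,p4} | {p1,p5,p6}.
Refine {p3,p4} on symbol b: members go to different blocks, giving {p3} and {p4}.
Stable partition: {p3} | {p1,p5,p6} | {p4} — 3 equivalence classes.
The equivalence class containing p1 is {p1,p5,p6}, of size 3.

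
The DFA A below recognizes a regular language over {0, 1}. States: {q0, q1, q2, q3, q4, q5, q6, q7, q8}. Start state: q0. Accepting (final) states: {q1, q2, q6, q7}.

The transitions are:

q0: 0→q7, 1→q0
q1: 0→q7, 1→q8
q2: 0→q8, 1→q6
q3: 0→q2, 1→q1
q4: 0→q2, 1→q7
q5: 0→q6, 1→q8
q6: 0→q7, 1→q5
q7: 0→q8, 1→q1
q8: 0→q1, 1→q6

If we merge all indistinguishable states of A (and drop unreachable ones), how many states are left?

Reachable states from the start: {q0,q1,q5,q6,q7,q8}. Unreachable: {q2,q3,q4} — drop them.
P0 = {q1,q6,q7} | {q0,q5,q8}.
Refine {q1,q6,q7} on symbol 0: members go to different blocks, giving {q1,q6} and {q7}.
Refine {q0,q5,q8} on symbol 0: members go to different blocks, giving {q5,q8} and {q0}.
Refine {q5,q8} on symbol 1: members go to different blocks, giving {q5} and {q8}.
Split {q1,q6} by δ(·,1) → {q1} and {q6}.
The partition is now stable with 6 blocks: {q1} | {q5} | {q7} | {q0} | {q8} | {q6}.

6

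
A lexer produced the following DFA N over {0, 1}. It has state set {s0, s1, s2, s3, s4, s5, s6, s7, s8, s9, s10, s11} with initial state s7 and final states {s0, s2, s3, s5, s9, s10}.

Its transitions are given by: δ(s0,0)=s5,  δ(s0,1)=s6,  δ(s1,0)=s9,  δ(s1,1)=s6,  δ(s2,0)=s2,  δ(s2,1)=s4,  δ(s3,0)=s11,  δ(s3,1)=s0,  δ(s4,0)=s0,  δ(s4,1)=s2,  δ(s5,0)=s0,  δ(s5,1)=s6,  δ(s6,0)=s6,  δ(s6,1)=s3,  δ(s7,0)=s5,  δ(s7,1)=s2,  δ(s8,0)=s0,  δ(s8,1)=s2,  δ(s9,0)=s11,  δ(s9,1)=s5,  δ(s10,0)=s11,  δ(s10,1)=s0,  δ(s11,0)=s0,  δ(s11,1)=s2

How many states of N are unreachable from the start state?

BFS from s7 reaches {s0, s2, s3, s4, s5, s6, s7, s11}; the 4 state(s) s1, s8, s9, s10 are never visited.

4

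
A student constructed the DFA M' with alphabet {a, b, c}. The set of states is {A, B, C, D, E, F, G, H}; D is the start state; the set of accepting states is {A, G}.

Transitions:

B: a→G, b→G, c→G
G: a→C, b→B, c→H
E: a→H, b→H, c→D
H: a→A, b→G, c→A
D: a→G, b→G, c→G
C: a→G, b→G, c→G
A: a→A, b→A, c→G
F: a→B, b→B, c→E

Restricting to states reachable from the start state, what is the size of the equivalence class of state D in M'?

States {E,F} cannot be reached from the start state, so discard them.
Initial partition by acceptance: {A,G} | {B,C,D,H}.
Split {A,G} by δ(·,a) → {A} and {G}.
On input a, block {B,C,D,H} splits into {B,C,D} and {H}.
The partition is now stable with 4 blocks: {A} | {B,C,D} | {G} | {H}.
The equivalence class containing D is {B,C,D}, of size 3.

3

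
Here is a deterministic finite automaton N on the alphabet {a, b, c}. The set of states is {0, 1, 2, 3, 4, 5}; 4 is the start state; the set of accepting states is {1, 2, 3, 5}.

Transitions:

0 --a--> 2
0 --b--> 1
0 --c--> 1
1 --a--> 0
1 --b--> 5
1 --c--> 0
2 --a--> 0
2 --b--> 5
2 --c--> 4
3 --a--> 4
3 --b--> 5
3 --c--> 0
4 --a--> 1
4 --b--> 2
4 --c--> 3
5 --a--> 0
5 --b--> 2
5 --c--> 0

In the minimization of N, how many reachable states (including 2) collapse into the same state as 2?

4

All states are reachable from the start state.
Start with accepting vs non-accepting: {1,2,3,5} | {0,4}.
Stable partition: {1,2,3,5} | {0,4} — 2 equivalence classes.
State 2 belongs to the block {1,2,3,5}, which has 4 states.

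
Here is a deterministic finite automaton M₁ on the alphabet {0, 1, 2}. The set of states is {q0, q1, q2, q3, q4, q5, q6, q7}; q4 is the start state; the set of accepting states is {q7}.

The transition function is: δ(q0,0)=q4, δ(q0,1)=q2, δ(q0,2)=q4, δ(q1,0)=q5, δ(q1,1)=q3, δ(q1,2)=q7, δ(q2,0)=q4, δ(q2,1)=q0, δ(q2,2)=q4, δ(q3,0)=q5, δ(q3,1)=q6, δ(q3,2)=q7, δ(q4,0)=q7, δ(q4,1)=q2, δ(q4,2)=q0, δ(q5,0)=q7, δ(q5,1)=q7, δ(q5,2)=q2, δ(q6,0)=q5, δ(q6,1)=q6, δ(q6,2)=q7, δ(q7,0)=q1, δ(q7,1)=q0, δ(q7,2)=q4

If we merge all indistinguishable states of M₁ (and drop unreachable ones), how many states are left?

5

Every state is reachable, so we keep all 8.
Initial partition by acceptance: {q7} | {q0,q1,q2,q3,q4,q5,q6}.
Refine {q0,q1,q2,q3,q4,q5,q6} on symbol 0: members go to different blocks, giving {q0,q1,q2,q3,q6} and {q4,q5}.
On input 2, block {q0,q1,q2,q3,q6} splits into {q1,q3,q6} and {q0,q2}.
Split {q4,q5} by δ(·,1) → {q4} and {q5}.
Stable partition: {q7} | {q1,q3,q6} | {q4} | {q0,q2} | {q5} — 5 equivalence classes.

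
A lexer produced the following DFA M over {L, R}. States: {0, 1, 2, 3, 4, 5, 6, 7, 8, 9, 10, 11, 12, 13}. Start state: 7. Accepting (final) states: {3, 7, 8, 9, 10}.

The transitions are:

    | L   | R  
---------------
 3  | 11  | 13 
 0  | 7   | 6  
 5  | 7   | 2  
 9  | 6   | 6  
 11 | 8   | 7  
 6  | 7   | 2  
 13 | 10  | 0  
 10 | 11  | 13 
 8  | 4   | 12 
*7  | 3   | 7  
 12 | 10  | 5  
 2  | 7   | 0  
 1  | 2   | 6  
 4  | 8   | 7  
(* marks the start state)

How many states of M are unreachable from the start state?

Starting at 7 and following transitions, the reachable set is {0, 2, 3, 4, 5, 6, 7, 8, 10, 11, 12, 13}. That leaves 1, 9 unreachable — 2 in total.

2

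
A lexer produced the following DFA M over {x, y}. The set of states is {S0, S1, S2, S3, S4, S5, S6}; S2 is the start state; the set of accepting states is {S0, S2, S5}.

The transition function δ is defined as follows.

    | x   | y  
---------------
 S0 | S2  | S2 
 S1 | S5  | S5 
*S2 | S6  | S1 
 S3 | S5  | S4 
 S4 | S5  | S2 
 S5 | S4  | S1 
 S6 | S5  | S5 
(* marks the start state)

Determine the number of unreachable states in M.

2

BFS from S2 reaches {S1, S2, S4, S5, S6}; the 2 state(s) S0, S3 are never visited.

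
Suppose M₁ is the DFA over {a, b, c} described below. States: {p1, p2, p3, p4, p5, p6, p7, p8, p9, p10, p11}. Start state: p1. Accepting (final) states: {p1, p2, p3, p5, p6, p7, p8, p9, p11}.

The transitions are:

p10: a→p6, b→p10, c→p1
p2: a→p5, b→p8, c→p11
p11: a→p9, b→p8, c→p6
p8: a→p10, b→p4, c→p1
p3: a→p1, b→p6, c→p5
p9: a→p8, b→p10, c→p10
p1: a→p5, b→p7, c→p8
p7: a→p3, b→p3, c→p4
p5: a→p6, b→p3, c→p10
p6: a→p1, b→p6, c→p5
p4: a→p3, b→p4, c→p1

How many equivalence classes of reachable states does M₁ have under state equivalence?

5

First remove the unreachable states {p2,p9,p11}; 8 states remain.
P0 = {p1,p3,p5,p6,p7,p8} | {p4,p10}.
Split {p1,p3,p5,p6,p7,p8} by δ(·,a) → {p1,p3,p5,p6,p7} and {p8}.
Refine {p1,p3,p5,p6,p7} on symbol c: members go to different blocks, giving {p3,p6} and {p5,p7} and {p1}.
Stable partition: {p3,p6} | {p4,p10} | {p8} | {p5,p7} | {p1} — 5 equivalence classes.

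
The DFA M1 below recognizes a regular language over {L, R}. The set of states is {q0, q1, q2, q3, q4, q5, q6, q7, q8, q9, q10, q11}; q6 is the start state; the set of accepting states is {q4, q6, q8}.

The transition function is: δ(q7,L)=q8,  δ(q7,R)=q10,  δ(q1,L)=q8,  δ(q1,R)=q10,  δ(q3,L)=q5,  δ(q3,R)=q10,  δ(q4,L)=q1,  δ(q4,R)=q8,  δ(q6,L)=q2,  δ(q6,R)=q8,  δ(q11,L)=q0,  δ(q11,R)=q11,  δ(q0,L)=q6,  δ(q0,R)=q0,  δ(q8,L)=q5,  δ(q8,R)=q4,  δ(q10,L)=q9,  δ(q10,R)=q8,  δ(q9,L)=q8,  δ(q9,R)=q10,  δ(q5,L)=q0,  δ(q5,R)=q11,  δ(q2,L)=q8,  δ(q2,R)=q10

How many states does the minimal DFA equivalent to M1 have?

6

States {q3,q7} cannot be reached from the start state, so discard them.
P0 = {q4,q6,q8} | {q0,q1,q2,q5,q9,q10,q11}.
Refine {q0,q1,q2,q5,q9,q10,q11} on symbol L: members go to different blocks, giving {q0,q1,q2,q9} and {q5,q10,q11}.
On input L, block {q4,q6,q8} splits into {q4,q6} and {q8}.
On input L, block {q0,q1,q2,q9} splits into {q1,q2,q9} and {q0}.
On input L, block {q5,q10,q11} splits into {q5,q11} and {q10}.
No further refinement is possible. Final partition (6 blocks): {q4,q6} | {q1,q2,q9} | {q5,q11} | {q8} | {q0} | {q10}.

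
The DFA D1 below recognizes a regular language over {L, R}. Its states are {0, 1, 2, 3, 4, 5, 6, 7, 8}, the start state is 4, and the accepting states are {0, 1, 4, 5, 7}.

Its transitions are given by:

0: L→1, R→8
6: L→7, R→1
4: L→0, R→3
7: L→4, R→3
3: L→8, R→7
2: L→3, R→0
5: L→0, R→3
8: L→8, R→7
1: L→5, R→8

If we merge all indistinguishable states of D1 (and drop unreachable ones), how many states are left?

Reachable states from the start: {0,1,3,4,5,7,8}. Unreachable: {2,6} — drop them.
Initial partition by acceptance: {0,1,4,5,7} | {3,8}.
The partition is now stable with 2 blocks: {0,1,4,5,7} | {3,8}.

2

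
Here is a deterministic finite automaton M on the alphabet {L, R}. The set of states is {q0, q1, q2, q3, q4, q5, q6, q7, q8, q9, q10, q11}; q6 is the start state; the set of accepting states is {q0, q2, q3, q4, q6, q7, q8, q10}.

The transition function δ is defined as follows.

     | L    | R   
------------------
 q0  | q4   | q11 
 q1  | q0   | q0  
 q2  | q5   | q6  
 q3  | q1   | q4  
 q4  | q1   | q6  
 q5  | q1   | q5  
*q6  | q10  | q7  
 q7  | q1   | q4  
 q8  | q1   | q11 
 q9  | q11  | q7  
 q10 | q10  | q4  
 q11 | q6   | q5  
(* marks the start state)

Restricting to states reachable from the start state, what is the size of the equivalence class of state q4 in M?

1

First remove the unreachable states {q2,q3,q8,q9}; 8 states remain.
Start with accepting vs non-accepting: {q0,q4,q6,q7,q10} | {q1,q5,q11}.
On input L, block {q0,q4,q6,q7,q10} splits into {q0,q6,q10} and {q4,q7}.
On input L, block {q0,q6,q10} splits into {q6,q10} and {q0}.
Split {q1,q5,q11} by δ(·,L) → {q1} and {q5} and {q11}.
On input R, block {q4,q7} splits into {q4} and {q7}.
On input R, block {q6,q10} splits into {q6} and {q10}.
Stable partition: {q6} | {q1} | {q4} | {q0} | {q5} | {q11} | {q7} | {q10} — 8 equivalence classes.
State q4 belongs to the block {q4}, which has 1 states.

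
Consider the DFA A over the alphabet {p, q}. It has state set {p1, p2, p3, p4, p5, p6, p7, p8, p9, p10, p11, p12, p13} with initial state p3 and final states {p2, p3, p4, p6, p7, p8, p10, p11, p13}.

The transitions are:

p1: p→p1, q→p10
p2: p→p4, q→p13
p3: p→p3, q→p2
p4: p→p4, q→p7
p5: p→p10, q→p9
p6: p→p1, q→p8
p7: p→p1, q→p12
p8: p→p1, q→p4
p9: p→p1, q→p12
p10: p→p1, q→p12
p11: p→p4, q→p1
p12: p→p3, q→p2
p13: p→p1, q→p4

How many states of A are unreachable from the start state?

No path from p3 leads to p5, p6, p8, p9, p11; the other 8 states are all reachable.

5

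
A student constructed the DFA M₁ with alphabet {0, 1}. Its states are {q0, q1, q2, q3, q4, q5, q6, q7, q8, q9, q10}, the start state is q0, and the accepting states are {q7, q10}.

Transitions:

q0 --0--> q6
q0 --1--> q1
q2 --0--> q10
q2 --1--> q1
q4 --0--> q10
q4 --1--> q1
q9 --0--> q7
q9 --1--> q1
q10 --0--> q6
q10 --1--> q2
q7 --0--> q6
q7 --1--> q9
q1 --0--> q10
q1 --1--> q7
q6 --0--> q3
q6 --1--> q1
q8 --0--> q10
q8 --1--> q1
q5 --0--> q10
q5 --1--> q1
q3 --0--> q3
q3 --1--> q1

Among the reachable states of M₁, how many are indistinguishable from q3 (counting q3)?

3

Reachable states from the start: {q0,q1,q2,q3,q6,q7,q9,q10}. Unreachable: {q4,q5,q8} — drop them.
Initial partition by acceptance: {q7,q10} | {q0,q1,q2,q3,q6,q9}.
Refine {q0,q1,q2,q3,q6,q9} on symbol 0: members go to different blocks, giving {q0,q3,q6} and {q1,q2,q9}.
Split {q1,q2,q9} by δ(·,1) → {q2,q9} and {q1}.
No further refinement is possible. Final partition (4 blocks): {q7,q10} | {q0,q3,q6} | {q2,q9} | {q1}.
The equivalence class containing q3 is {q0,q3,q6}, of size 3.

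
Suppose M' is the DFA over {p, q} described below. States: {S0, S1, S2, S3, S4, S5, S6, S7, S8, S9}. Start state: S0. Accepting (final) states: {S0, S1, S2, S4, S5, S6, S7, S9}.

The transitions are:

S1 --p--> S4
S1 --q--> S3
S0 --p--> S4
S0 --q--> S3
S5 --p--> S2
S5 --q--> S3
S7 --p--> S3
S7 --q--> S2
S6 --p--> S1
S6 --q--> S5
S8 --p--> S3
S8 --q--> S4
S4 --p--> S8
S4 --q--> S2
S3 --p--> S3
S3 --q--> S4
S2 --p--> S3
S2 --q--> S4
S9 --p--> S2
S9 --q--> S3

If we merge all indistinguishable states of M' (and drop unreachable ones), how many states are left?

3

Reachable states from the start: {S0,S2,S3,S4,S8}. Unreachable: {S1,S5,S6,S7,S9} — drop them.
Start with accepting vs non-accepting: {S0,S2,S4} | {S3,S8}.
On input p, block {S0,S2,S4} splits into {S2,S4} and {S0}.
The partition is now stable with 3 blocks: {S2,S4} | {S3,S8} | {S0}.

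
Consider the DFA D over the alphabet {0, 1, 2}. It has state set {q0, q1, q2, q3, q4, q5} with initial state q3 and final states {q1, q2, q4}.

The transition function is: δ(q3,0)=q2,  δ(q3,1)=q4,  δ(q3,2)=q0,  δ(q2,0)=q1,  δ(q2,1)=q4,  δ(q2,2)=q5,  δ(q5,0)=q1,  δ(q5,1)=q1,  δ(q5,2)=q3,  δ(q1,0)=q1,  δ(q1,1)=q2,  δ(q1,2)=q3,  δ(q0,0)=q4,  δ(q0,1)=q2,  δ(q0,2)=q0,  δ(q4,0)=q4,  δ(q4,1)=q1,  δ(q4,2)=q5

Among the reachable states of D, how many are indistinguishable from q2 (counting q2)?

Every state is reachable, so we keep all 6.
Start with accepting vs non-accepting: {q1,q2,q4} | {q0,q3,q5}.
No further refinement is possible. Final partition (2 blocks): {q1,q2,q4} | {q0,q3,q5}.
State q2 belongs to the block {q1,q2,q4}, which has 3 states.

3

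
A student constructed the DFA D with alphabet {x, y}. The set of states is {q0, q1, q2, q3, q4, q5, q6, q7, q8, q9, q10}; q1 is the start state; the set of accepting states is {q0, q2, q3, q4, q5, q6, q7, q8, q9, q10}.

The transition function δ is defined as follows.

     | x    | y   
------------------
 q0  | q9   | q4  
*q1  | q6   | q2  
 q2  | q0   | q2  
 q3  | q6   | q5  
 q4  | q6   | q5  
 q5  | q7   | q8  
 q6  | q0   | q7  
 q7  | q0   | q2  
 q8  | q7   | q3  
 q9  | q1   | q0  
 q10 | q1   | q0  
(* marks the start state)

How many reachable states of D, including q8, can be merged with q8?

First remove the unreachable states {q10}; 10 states remain.
Start with accepting vs non-accepting: {q0,q2,q3,q4,q5,q6,q7,q8,q9} | {q1}.
Split {q0,q2,q3,q4,q5,q6,q7,q8,q9} by δ(·,x) → {q0,q2,q3,q4,q5,q6,q7,q8} and {q9}.
Split {q0,q2,q3,q4,q5,q6,q7,q8} by δ(·,x) → {q2,q3,q4,q5,q6,q7,q8} and {q0}.
Refine {q2,q3,q4,q5,q6,q7,q8} on symbol x: members go to different blocks, giving {q3,q4,q5,q8} and {q2,q6,q7}.
The partition is now stable with 5 blocks: {q3,q4,q5,q8} | {q1} | {q9} | {q0} | {q2,q6,q7}.
The equivalence class containing q8 is {q3,q4,q5,q8}, of size 4.

4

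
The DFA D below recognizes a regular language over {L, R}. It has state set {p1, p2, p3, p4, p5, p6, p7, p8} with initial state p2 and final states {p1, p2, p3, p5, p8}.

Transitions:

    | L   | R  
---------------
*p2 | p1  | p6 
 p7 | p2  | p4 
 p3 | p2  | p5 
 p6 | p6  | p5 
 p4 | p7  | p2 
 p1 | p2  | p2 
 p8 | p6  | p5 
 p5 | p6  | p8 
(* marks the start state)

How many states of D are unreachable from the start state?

3

No path from p2 leads to p3, p4, p7; the other 5 states are all reachable.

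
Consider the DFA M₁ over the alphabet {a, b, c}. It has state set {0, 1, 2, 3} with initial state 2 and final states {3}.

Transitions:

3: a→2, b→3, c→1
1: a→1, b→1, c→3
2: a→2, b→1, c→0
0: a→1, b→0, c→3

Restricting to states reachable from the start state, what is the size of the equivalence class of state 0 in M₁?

Start with accepting vs non-accepting: {3} | {0,1,2}.
On input c, block {0,1,2} splits into {0,1} and {2}.
Stable partition: {3} | {0,1} | {2} — 3 equivalence classes.
State 0 belongs to the block {0,1}, which has 2 states.

2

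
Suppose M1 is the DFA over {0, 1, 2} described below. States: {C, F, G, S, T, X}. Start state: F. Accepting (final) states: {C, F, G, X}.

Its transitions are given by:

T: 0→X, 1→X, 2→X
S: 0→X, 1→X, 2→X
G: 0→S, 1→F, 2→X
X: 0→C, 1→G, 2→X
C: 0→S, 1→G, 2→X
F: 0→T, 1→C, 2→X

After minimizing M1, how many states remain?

3

Every state is reachable, so we keep all 6.
Start with accepting vs non-accepting: {C,F,G,X} | {S,T}.
Refine {C,F,G,X} on symbol 0: members go to different blocks, giving {C,F,G} and {X}.
No further refinement is possible. Final partition (3 blocks): {C,F,G} | {S,T} | {X}.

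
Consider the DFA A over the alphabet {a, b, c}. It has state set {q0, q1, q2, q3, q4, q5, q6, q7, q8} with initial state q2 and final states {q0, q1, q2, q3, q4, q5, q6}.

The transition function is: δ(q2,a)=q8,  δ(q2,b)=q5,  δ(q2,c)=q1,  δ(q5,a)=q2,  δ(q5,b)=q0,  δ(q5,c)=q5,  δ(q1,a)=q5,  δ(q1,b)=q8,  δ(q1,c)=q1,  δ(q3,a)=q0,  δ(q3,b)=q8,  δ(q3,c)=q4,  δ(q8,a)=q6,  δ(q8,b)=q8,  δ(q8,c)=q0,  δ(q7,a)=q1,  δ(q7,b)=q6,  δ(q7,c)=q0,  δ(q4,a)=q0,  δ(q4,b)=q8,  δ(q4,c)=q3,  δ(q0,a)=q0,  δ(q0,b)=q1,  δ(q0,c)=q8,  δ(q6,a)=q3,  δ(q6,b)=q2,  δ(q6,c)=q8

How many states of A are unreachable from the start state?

1

BFS from q2 reaches {q0, q1, q2, q3, q4, q5, q6, q8}; the 1 state(s) q7 are never visited.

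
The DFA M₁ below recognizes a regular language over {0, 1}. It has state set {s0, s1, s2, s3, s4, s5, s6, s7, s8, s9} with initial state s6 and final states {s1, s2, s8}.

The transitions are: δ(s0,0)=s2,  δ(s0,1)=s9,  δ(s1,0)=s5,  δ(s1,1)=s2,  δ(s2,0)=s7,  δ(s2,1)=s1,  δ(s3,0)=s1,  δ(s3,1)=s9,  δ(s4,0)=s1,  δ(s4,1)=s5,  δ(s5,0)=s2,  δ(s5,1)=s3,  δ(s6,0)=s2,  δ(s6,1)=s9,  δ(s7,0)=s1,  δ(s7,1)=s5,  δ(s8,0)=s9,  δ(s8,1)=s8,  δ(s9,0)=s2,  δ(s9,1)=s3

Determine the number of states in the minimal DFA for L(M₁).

Reachable states from the start: {s1,s2,s3,s5,s6,s7,s9}. Unreachable: {s0,s4,s8} — drop them.
P0 = {s1,s2} | {s3,s5,s6,s7,s9}.
The partition is now stable with 2 blocks: {s1,s2} | {s3,s5,s6,s7,s9}.

2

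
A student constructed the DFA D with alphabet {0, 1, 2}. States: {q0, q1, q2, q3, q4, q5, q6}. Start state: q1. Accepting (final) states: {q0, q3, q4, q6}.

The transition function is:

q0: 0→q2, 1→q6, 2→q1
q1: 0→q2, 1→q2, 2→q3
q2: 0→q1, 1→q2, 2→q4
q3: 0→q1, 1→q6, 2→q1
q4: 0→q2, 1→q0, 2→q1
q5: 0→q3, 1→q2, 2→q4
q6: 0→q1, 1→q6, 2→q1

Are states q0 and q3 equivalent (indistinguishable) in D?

Reachable states from the start: {q0,q1,q2,q3,q4,q6}. Unreachable: {q5} — drop them.
Start with accepting vs non-accepting: {q0,q3,q4,q6} | {q1,q2}.
No further refinement is possible. Final partition (2 blocks): {q0,q3,q4,q6} | {q1,q2}.
q0 and q3 lie in the same block of the stable partition, so they are equivalent — no string distinguishes them.

Yes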